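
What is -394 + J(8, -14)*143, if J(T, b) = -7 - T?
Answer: -2539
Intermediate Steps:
-394 + J(8, -14)*143 = -394 + (-7 - 1*8)*143 = -394 + (-7 - 8)*143 = -394 - 15*143 = -394 - 2145 = -2539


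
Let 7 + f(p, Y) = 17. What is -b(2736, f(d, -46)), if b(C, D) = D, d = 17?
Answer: -10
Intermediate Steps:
f(p, Y) = 10 (f(p, Y) = -7 + 17 = 10)
-b(2736, f(d, -46)) = -1*10 = -10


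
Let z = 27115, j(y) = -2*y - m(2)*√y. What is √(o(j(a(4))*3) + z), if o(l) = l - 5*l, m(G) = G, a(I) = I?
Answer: √27259 ≈ 165.10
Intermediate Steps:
j(y) = -2*y - 2*√y
o(l) = -4*l
√(o(j(a(4))*3) + z) = √(-4*(-2*4 - 2*√4)*3 + 27115) = √(-4*(-8 - 2*2)*3 + 27115) = √(-4*(-8 - 4)*3 + 27115) = √(-(-48)*3 + 27115) = √(-4*(-36) + 27115) = √(144 + 27115) = √27259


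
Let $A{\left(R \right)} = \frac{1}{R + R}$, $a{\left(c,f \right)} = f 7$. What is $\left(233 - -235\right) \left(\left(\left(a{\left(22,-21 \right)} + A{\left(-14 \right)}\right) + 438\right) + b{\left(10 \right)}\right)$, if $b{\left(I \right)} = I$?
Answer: $\frac{985959}{7} \approx 1.4085 \cdot 10^{5}$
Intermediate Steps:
$a{\left(c,f \right)} = 7 f$
$A{\left(R \right)} = \frac{1}{2 R}$
$\left(233 - -235\right) \left(\left(\left(a{\left(22,-21 \right)} + A{\left(-14 \right)}\right) + 438\right) + b{\left(10 \right)}\right) = \left(233 - -235\right) \left(\left(\left(7 \left(-21\right) + \frac{1}{2 \left(-14\right)}\right) + 438\right) + 10\right) = \left(233 + 235\right) \left(\left(\left(-147 + \frac{1}{2} \left(- \frac{1}{14}\right)\right) + 438\right) + 10\right) = 468 \left(\left(\left(-147 - \frac{1}{28}\right) + 438\right) + 10\right) = 468 \left(\left(- \frac{4117}{28} + 438\right) + 10\right) = 468 \left(\frac{8147}{28} + 10\right) = 468 \cdot \frac{8427}{28} = \frac{985959}{7}$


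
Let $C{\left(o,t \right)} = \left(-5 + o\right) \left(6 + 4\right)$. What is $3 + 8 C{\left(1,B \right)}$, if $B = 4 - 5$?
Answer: $-317$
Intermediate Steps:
$B = -1$
$C{\left(o,t \right)} = -50 + 10 o$ ($C{\left(o,t \right)} = \left(-5 + o\right) 10 = -50 + 10 o$)
$3 + 8 C{\left(1,B \right)} = 3 + 8 \left(-50 + 10 \cdot 1\right) = 3 + 8 \left(-50 + 10\right) = 3 + 8 \left(-40\right) = 3 - 320 = -317$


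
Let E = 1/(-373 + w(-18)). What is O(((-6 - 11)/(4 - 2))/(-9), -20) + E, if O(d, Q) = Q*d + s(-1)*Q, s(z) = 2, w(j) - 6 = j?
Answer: -204059/3465 ≈ -58.891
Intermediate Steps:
w(j) = 6 + j
E = -1/385 (E = 1/(-373 + (6 - 18)) = 1/(-373 - 12) = 1/(-385) = -1/385 ≈ -0.0025974)
O(d, Q) = 2*Q + Q*d (O(d, Q) = Q*d + 2*Q = 2*Q + Q*d)
O(((-6 - 11)/(4 - 2))/(-9), -20) + E = -20*(2 + ((-6 - 11)/(4 - 2))/(-9)) - 1/385 = -20*(2 - 17/2*(-⅑)) - 1/385 = -20*(2 + 17/18) - 1/385 = -20*53/18 - 1/385 = -530/9 - 1/385 = -204059/3465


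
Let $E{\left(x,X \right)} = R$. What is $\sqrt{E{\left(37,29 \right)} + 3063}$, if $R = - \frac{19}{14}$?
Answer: $\frac{\sqrt{600082}}{14} \approx 55.332$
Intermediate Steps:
$R = - \frac{19}{14}$ ($R = \left(-19\right) \frac{1}{14} = - \frac{19}{14} \approx -1.3571$)
$E{\left(x,X \right)} = - \frac{19}{14}$
$\sqrt{E{\left(37,29 \right)} + 3063} = \sqrt{- \frac{19}{14} + 3063} = \sqrt{\frac{42863}{14}} = \frac{\sqrt{600082}}{14}$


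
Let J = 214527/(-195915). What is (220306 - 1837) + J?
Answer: 14267046536/65305 ≈ 2.1847e+5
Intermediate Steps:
J = -71509/65305 (J = 214527*(-1/195915) = -71509/65305 ≈ -1.0950)
(220306 - 1837) + J = (220306 - 1837) - 71509/65305 = 218469 - 71509/65305 = 14267046536/65305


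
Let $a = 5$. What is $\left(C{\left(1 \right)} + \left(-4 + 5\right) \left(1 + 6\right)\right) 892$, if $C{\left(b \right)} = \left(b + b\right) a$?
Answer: $15164$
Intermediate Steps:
$C{\left(b \right)} = 10 b$ ($C{\left(b \right)} = \left(b + b\right) 5 = 2 b 5 = 10 b$)
$\left(C{\left(1 \right)} + \left(-4 + 5\right) \left(1 + 6\right)\right) 892 = \left(10 \cdot 1 + \left(-4 + 5\right) \left(1 + 6\right)\right) 892 = \left(10 + 1 \cdot 7\right) 892 = \left(10 + 7\right) 892 = 17 \cdot 892 = 15164$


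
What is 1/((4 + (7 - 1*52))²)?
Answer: 1/1681 ≈ 0.00059488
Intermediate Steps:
1/((4 + (7 - 1*52))²) = 1/((4 + (7 - 52))²) = 1/((4 - 45)²) = 1/((-41)²) = 1/1681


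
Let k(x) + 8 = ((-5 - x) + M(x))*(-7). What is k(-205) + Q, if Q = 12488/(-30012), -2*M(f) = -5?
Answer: -21397297/15006 ≈ -1425.9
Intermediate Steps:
M(f) = 5/2 (M(f) = -½*(-5) = 5/2)
k(x) = 19/2 + 7*x (k(x) = -8 + ((-5 - x) + 5/2)*(-7) = -8 + (-5/2 - x)*(-7) = -8 + (35/2 + 7*x) = 19/2 + 7*x)
Q = -3122/7503 (Q = 12488*(-1/30012) = -3122/7503 ≈ -0.41610)
k(-205) + Q = (19/2 + 7*(-205)) - 3122/7503 = (19/2 - 1435) - 3122/7503 = -2851/2 - 3122/7503 = -21397297/15006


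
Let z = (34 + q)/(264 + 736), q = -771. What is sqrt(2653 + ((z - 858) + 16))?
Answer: sqrt(18102630)/100 ≈ 42.547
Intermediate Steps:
z = -737/1000 (z = (34 - 771)/(264 + 736) = -737/1000 ≈ -0.73700)
sqrt(2653 + ((z - 858) + 16)) = sqrt(2653 + ((-737/1000 - 858) + 16)) = sqrt(2653 + (-858737/1000 + 16)) = sqrt(2653 - 842737/1000) = sqrt(1810263/1000) = sqrt(18102630)/100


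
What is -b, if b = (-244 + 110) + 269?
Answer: -135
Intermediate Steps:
b = 135 (b = -134 + 269 = 135)
-b = -1*135 = -135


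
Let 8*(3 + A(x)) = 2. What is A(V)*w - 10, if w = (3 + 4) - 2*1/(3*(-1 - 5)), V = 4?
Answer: -266/9 ≈ -29.556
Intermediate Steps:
A(x) = -11/4 (A(x) = -3 + (⅛)*2 = -3 + ¼ = -11/4)
w = 64/9 (w = 7 - 2/((-6*3)) = 7 - 2/(-18) = 7 - 2*(-1/18) = 7 + ⅑ = 64/9 ≈ 7.1111)
A(V)*w - 10 = -11/4*64/9 - 10 = -176/9 - 10 = -266/9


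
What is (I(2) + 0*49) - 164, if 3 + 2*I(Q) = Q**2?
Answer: -327/2 ≈ -163.50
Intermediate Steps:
I(Q) = -3/2 + Q**2/2
(I(2) + 0*49) - 164 = ((-3/2 + (1/2)*2**2) + 0*49) - 164 = ((-3/2 + (1/2)*4) + 0) - 164 = ((-3/2 + 2) + 0) - 164 = (1/2 + 0) - 164 = 1/2 - 164 = -327/2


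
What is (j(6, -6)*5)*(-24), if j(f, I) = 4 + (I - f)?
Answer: 960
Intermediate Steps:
j(f, I) = 4 + I - f
(j(6, -6)*5)*(-24) = ((4 - 6 - 1*6)*5)*(-24) = ((4 - 6 - 6)*5)*(-24) = -8*5*(-24) = -40*(-24) = 960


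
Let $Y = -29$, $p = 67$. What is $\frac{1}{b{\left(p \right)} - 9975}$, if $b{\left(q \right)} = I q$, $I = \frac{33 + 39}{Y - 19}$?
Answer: $- \frac{2}{20151} \approx -9.9251 \cdot 10^{-5}$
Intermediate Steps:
$I = - \frac{3}{2}$ ($I = \frac{33 + 39}{-29 - 19} = \frac{72}{-48} = 72 \left(- \frac{1}{48}\right) = - \frac{3}{2} \approx -1.5$)
$b{\left(q \right)} = - \frac{3 q}{2}$
$\frac{1}{b{\left(p \right)} - 9975} = \frac{1}{\left(- \frac{3}{2}\right) 67 - 9975} = \frac{1}{- \frac{201}{2} - 9975} = \frac{1}{- \frac{20151}{2}} = - \frac{2}{20151}$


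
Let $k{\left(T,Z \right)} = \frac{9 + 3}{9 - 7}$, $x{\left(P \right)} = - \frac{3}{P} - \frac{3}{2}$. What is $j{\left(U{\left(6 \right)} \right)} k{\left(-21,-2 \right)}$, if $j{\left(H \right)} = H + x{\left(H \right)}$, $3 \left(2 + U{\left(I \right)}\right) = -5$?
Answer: $- \frac{287}{11} \approx -26.091$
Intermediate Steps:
$x{\left(P \right)} = - \frac{3}{2} - \frac{3}{P}$ ($x{\left(P \right)} = - \frac{3}{P} - \frac{3}{2} = - \frac{3}{2} - \frac{3}{P}$)
$U{\left(I \right)} = - \frac{11}{3}$ ($U{\left(I \right)} = -2 + \frac{1}{3} \left(-5\right) = -2 - \frac{5}{3} = - \frac{11}{3}$)
$k{\left(T,Z \right)} = 6$ ($k{\left(T,Z \right)} = \frac{12}{2} = 12 \cdot \frac{1}{2} = 6$)
$j{\left(H \right)} = - \frac{3}{2} + H - \frac{3}{H}$ ($j{\left(H \right)} = H - \left(\frac{3}{2} + \frac{3}{H}\right) = - \frac{3}{2} + H - \frac{3}{H}$)
$j{\left(U{\left(6 \right)} \right)} k{\left(-21,-2 \right)} = \left(- \frac{3}{2} - \frac{11}{3} - \frac{3}{- \frac{11}{3}}\right) 6 = \left(- \frac{3}{2} - \frac{11}{3} - - \frac{9}{11}\right) 6 = \left(- \frac{3}{2} - \frac{11}{3} + \frac{9}{11}\right) 6 = \left(- \frac{287}{66}\right) 6 = - \frac{287}{11}$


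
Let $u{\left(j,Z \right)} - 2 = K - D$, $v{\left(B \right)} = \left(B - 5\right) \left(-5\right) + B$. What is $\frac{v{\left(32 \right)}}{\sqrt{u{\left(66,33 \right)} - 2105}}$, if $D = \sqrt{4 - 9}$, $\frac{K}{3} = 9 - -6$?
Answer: $- \frac{103}{\sqrt{-2058 - i \sqrt{5}}} \approx -0.0012335 - 2.2705 i$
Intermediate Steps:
$K = 45$ ($K = 3 \left(9 - -6\right) = 3 \left(9 + 6\right) = 3 \cdot 15 = 45$)
$D = i \sqrt{5}$ ($D = \sqrt{-5} = i \sqrt{5} \approx 2.2361 i$)
$v{\left(B \right)} = 25 - 4 B$ ($v{\left(B \right)} = \left(B - 5\right) \left(-5\right) + B = \left(-5 + B\right) \left(-5\right) + B = \left(25 - 5 B\right) + B = 25 - 4 B$)
$u{\left(j,Z \right)} = 47 - i \sqrt{5}$ ($u{\left(j,Z \right)} = 2 + \left(45 - i \sqrt{5}\right) = 47 - i \sqrt{5}$)
$\frac{v{\left(32 \right)}}{\sqrt{u{\left(66,33 \right)} - 2105}} = \frac{25 - 128}{\sqrt{\left(47 - i \sqrt{5}\right) - 2105}} = \frac{25 - 128}{\sqrt{-2058 - i \sqrt{5}}} = - \frac{103}{\sqrt{-2058 - i \sqrt{5}}}$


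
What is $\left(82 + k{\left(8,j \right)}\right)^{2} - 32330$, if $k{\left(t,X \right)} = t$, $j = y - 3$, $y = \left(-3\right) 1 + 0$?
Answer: $-24230$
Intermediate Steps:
$y = -3$ ($y = -3 + 0 = -3$)
$j = -6$ ($j = -3 - 3 = -6$)
$\left(82 + k{\left(8,j \right)}\right)^{2} - 32330 = \left(82 + 8\right)^{2} - 32330 = 90^{2} - 32330 = 8100 - 32330 = -24230$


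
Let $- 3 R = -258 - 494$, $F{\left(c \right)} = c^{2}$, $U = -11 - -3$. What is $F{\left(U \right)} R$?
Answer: $\frac{48128}{3} \approx 16043.0$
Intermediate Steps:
$U = -8$ ($U = -11 + 3 = -8$)
$R = \frac{752}{3}$ ($R = - \frac{-258 - 494}{3} = \left(- \frac{1}{3}\right) \left(-752\right) = \frac{752}{3} \approx 250.67$)
$F{\left(U \right)} R = \left(-8\right)^{2} \cdot \frac{752}{3} = 64 \cdot \frac{752}{3} = \frac{48128}{3}$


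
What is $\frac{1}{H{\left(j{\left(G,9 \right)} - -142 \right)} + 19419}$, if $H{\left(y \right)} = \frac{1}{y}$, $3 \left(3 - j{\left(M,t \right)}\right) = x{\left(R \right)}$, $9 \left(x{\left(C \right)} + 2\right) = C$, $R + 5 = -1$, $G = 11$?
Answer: $\frac{1313}{25497156} \approx 5.1496 \cdot 10^{-5}$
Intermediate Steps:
$R = -6$ ($R = -5 - 1 = -6$)
$x{\left(C \right)} = -2 + \frac{C}{9}$
$j{\left(M,t \right)} = \frac{35}{9}$ ($j{\left(M,t \right)} = 3 - \frac{-2 + \frac{1}{9} \left(-6\right)}{3} = 3 - \frac{-2 - \frac{2}{3}}{3} = 3 - - \frac{8}{9} = 3 + \frac{8}{9} = \frac{35}{9}$)
$\frac{1}{H{\left(j{\left(G,9 \right)} - -142 \right)} + 19419} = \frac{1}{\frac{1}{\frac{35}{9} - -142} + 19419} = \frac{1}{\frac{1}{\frac{35}{9} + 142} + 19419} = \frac{1}{\frac{1}{\frac{1313}{9}} + 19419} = \frac{1}{\frac{9}{1313} + 19419} = \frac{1}{\frac{25497156}{1313}} = \frac{1313}{25497156}$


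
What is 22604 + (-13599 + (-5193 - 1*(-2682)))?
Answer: 6494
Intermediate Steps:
22604 + (-13599 + (-5193 - 1*(-2682))) = 22604 + (-13599 + (-5193 + 2682)) = 22604 + (-13599 - 2511) = 22604 - 16110 = 6494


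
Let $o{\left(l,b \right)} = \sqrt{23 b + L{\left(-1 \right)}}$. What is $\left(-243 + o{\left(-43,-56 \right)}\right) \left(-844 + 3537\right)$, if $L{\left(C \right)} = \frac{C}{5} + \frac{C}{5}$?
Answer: $-654399 + \frac{2693 i \sqrt{32210}}{5} \approx -6.544 \cdot 10^{5} + 96663.0 i$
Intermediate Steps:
$L{\left(C \right)} = \frac{2 C}{5}$ ($L{\left(C \right)} = C \frac{1}{5} + C \frac{1}{5} = \frac{C}{5} + \frac{C}{5} = \frac{2 C}{5}$)
$o{\left(l,b \right)} = \sqrt{- \frac{2}{5} + 23 b}$ ($o{\left(l,b \right)} = \sqrt{23 b + \frac{2}{5} \left(-1\right)} = \sqrt{23 b - \frac{2}{5}} = \sqrt{- \frac{2}{5} + 23 b}$)
$\left(-243 + o{\left(-43,-56 \right)}\right) \left(-844 + 3537\right) = \left(-243 + \frac{\sqrt{-10 + 575 \left(-56\right)}}{5}\right) \left(-844 + 3537\right) = \left(-243 + \frac{\sqrt{-10 - 32200}}{5}\right) 2693 = \left(-243 + \frac{\sqrt{-32210}}{5}\right) 2693 = \left(-243 + \frac{i \sqrt{32210}}{5}\right) 2693 = -654399 + \frac{2693 i \sqrt{32210}}{5}$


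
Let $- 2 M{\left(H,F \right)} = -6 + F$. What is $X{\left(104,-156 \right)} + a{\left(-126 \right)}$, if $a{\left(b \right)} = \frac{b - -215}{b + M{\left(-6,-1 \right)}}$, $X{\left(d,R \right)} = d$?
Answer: $\frac{25302}{245} \approx 103.27$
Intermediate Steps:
$M{\left(H,F \right)} = 3 - \frac{F}{2}$ ($M{\left(H,F \right)} = - \frac{-6 + F}{2} = 3 - \frac{F}{2}$)
$a{\left(b \right)} = \frac{215 + b}{\frac{7}{2} + b}$ ($a{\left(b \right)} = \frac{b - -215}{b + \left(3 - - \frac{1}{2}\right)} = \frac{b + 215}{b + \left(3 + \frac{1}{2}\right)} = \frac{215 + b}{b + \frac{7}{2}} = \frac{215 + b}{\frac{7}{2} + b}$)
$X{\left(104,-156 \right)} + a{\left(-126 \right)} = 104 + \frac{2 \left(215 - 126\right)}{7 + 2 \left(-126\right)} = 104 + 2 \frac{1}{7 - 252} \cdot 89 = 104 + 2 \frac{1}{-245} \cdot 89 = 104 + 2 \left(- \frac{1}{245}\right) 89 = 104 - \frac{178}{245} = \frac{25302}{245}$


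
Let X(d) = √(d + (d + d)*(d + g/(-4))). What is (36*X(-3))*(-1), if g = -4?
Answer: -108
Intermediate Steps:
X(d) = √(d + 2*d*(1 + d)) (X(d) = √(d + (d + d)*(d - 4/(-4))) = √(d + (2*d)*(d - 4*(-¼))) = √(d + (2*d)*(d + 1)) = √(d + (2*d)*(1 + d)) = √(d + 2*d*(1 + d)))
(36*X(-3))*(-1) = (36*√(-3*(3 + 2*(-3))))*(-1) = (36*√(-3*(3 - 6)))*(-1) = (36*√(-3*(-3)))*(-1) = (36*√9)*(-1) = (36*3)*(-1) = 108*(-1) = -108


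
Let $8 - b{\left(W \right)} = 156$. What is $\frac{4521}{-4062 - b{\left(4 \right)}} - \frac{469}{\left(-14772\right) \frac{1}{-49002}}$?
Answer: $- \frac{3750753731}{2409067} \approx -1556.9$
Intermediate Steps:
$b{\left(W \right)} = -148$ ($b{\left(W \right)} = 8 - 156 = -148$)
$\frac{4521}{-4062 - b{\left(4 \right)}} - \frac{469}{\left(-14772\right) \frac{1}{-49002}} = \frac{4521}{-4062 - -148} - \frac{469}{\left(-14772\right) \frac{1}{-49002}} = \frac{4521}{-4062 + 148} - \frac{469}{\left(-14772\right) \left(- \frac{1}{49002}\right)} = \frac{4521}{-3914} - \frac{469}{\frac{2462}{8167}} = 4521 \left(- \frac{1}{3914}\right) - \frac{3830323}{2462} = - \frac{4521}{3914} - \frac{3830323}{2462} = - \frac{3750753731}{2409067}$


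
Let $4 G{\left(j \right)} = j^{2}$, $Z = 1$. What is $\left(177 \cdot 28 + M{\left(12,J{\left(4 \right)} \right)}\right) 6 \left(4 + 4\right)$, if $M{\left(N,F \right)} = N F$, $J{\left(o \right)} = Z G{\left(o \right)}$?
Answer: $240192$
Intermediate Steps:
$G{\left(j \right)} = \frac{j^{2}}{4}$
$J{\left(o \right)} = \frac{o^{2}}{4}$ ($J{\left(o \right)} = 1 \frac{o^{2}}{4} = \frac{o^{2}}{4}$)
$M{\left(N,F \right)} = F N$
$\left(177 \cdot 28 + M{\left(12,J{\left(4 \right)} \right)}\right) 6 \left(4 + 4\right) = \left(177 \cdot 28 + \frac{4^{2}}{4} \cdot 12\right) 6 \left(4 + 4\right) = \left(4956 + \frac{1}{4} \cdot 16 \cdot 12\right) 6 \cdot 8 = \left(4956 + 4 \cdot 12\right) 48 = \left(4956 + 48\right) 48 = 5004 \cdot 48 = 240192$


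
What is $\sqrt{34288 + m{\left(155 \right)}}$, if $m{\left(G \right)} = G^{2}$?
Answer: $\sqrt{58313} \approx 241.48$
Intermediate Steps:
$\sqrt{34288 + m{\left(155 \right)}} = \sqrt{34288 + 155^{2}} = \sqrt{34288 + 24025} = \sqrt{58313}$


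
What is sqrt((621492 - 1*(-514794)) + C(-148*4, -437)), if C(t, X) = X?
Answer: 13*sqrt(6721) ≈ 1065.8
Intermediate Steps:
sqrt((621492 - 1*(-514794)) + C(-148*4, -437)) = sqrt((621492 - 1*(-514794)) - 437) = sqrt((621492 + 514794) - 437) = sqrt(1136286 - 437) = sqrt(1135849) = 13*sqrt(6721)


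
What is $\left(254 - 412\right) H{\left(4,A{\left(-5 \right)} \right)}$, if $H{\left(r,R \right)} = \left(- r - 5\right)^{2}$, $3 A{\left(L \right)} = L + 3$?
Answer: $-12798$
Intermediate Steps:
$A{\left(L \right)} = 1 + \frac{L}{3}$ ($A{\left(L \right)} = \frac{L + 3}{3} = \frac{3 + L}{3} = 1 + \frac{L}{3}$)
$H{\left(r,R \right)} = \left(-5 - r\right)^{2}$
$\left(254 - 412\right) H{\left(4,A{\left(-5 \right)} \right)} = \left(254 - 412\right) \left(5 + 4\right)^{2} = - 158 \cdot 9^{2} = \left(-158\right) 81 = -12798$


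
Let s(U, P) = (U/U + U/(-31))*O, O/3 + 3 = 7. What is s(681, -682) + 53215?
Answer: 1641865/31 ≈ 52963.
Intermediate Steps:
O = 12 (O = -9 + 3*7 = -9 + 21 = 12)
s(U, P) = 12 - 12*U/31 (s(U, P) = (U/U + U/(-31))*12 = (1 + U*(-1/31))*12 = (1 - U/31)*12 = 12 - 12*U/31)
s(681, -682) + 53215 = (12 - 12/31*681) + 53215 = (12 - 8172/31) + 53215 = -7800/31 + 53215 = 1641865/31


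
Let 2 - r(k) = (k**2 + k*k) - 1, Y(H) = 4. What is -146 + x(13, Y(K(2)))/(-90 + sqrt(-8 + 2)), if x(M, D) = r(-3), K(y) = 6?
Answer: -197021/1351 + 5*I*sqrt(6)/2702 ≈ -145.83 + 0.0045327*I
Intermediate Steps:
r(k) = 3 - 2*k**2 (r(k) = 2 - ((k**2 + k*k) - 1) = 2 - ((k**2 + k**2) - 1) = 2 - (2*k**2 - 1) = 2 - (-1 + 2*k**2) = 2 + (1 - 2*k**2) = 3 - 2*k**2)
x(M, D) = -15 (x(M, D) = 3 - 2*(-3)**2 = 3 - 2*9 = 3 - 18 = -15)
-146 + x(13, Y(K(2)))/(-90 + sqrt(-8 + 2)) = -146 - 15/(-90 + sqrt(-8 + 2)) = -146 - 15/(-90 + sqrt(-6)) = -146 - 15/(-90 + I*sqrt(6))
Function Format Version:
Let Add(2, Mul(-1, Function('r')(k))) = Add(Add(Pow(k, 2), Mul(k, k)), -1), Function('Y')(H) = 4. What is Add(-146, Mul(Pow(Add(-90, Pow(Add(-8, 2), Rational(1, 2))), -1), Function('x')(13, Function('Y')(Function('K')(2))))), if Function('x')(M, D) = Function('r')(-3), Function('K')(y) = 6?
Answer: Add(Rational(-197021, 1351), Mul(Rational(5, 2702), I, Pow(6, Rational(1, 2)))) ≈ Add(-145.83, Mul(0.0045327, I))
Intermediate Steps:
Function('r')(k) = Add(3, Mul(-2, Pow(k, 2))) (Function('r')(k) = Add(2, Mul(-1, Add(Add(Pow(k, 2), Mul(k, k)), -1))) = Add(2, Mul(-1, Add(Add(Pow(k, 2), Pow(k, 2)), -1))) = Add(2, Mul(-1, Add(Mul(2, Pow(k, 2)), -1))) = Add(2, Mul(-1, Add(-1, Mul(2, Pow(k, 2))))) = Add(2, Add(1, Mul(-2, Pow(k, 2)))) = Add(3, Mul(-2, Pow(k, 2))))
Function('x')(M, D) = -15 (Function('x')(M, D) = Add(3, Mul(-2, Pow(-3, 2))) = Add(3, Mul(-2, 9)) = Add(3, -18) = -15)
Add(-146, Mul(Pow(Add(-90, Pow(Add(-8, 2), Rational(1, 2))), -1), Function('x')(13, Function('Y')(Function('K')(2))))) = Add(-146, Mul(Pow(Add(-90, Pow(Add(-8, 2), Rational(1, 2))), -1), -15)) = Add(-146, Mul(Pow(Add(-90, Pow(-6, Rational(1, 2))), -1), -15)) = Add(-146, Mul(Pow(Add(-90, Mul(I, Pow(6, Rational(1, 2)))), -1), -15)) = Add(-146, Mul(-15, Pow(Add(-90, Mul(I, Pow(6, Rational(1, 2)))), -1)))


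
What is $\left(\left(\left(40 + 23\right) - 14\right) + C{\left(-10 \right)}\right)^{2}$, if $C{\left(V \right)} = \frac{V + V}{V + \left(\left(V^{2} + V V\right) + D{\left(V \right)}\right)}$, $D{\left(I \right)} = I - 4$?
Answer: $\frac{4626801}{1936} \approx 2389.9$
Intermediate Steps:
$D{\left(I \right)} = -4 + I$
$C{\left(V \right)} = \frac{2 V}{-4 + 2 V + 2 V^{2}}$ ($C{\left(V \right)} = \frac{V + V}{V + \left(\left(V^{2} + V V\right) + \left(-4 + V\right)\right)} = \frac{2 V}{V + \left(\left(V^{2} + V^{2}\right) + \left(-4 + V\right)\right)} = \frac{2 V}{V + \left(2 V^{2} + \left(-4 + V\right)\right)} = \frac{2 V}{V + \left(-4 + V + 2 V^{2}\right)} = \frac{2 V}{-4 + 2 V + 2 V^{2}}$)
$\left(\left(\left(40 + 23\right) - 14\right) + C{\left(-10 \right)}\right)^{2} = \left(\left(\left(40 + 23\right) - 14\right) - \frac{10}{-2 - 10 + \left(-10\right)^{2}}\right)^{2} = \left(\left(63 - 14\right) - \frac{10}{-2 - 10 + 100}\right)^{2} = \left(49 - \frac{10}{88}\right)^{2} = \left(49 - \frac{5}{44}\right)^{2} = \left(\frac{2151}{44}\right)^{2} = \frac{4626801}{1936}$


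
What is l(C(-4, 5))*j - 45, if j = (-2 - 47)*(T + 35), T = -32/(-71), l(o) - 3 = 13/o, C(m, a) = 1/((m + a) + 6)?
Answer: -11596497/71 ≈ -1.6333e+5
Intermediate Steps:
C(m, a) = 1/(6 + a + m) (C(m, a) = 1/((a + m) + 6) = 1/(6 + a + m))
l(o) = 3 + 13/o
T = 32/71 (T = -32*(-1/71) = 32/71 ≈ 0.45070)
j = -123333/71 (j = (-2 - 47)*(32/71 + 35) = -49*2517/71 = -123333/71 ≈ -1737.1)
l(C(-4, 5))*j - 45 = (3 + 13/(1/(6 + 5 - 4)))*(-123333/71) - 45 = (3 + 13/(1/7))*(-123333/71) - 45 = (3 + 13/(⅐))*(-123333/71) - 45 = (3 + 13*7)*(-123333/71) - 45 = (3 + 91)*(-123333/71) - 45 = 94*(-123333/71) - 45 = -11593302/71 - 45 = -11596497/71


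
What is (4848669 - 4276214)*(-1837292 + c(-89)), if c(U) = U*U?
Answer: -1047232575805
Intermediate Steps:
c(U) = U²
(4848669 - 4276214)*(-1837292 + c(-89)) = (4848669 - 4276214)*(-1837292 + (-89)²) = 572455*(-1837292 + 7921) = 572455*(-1829371) = -1047232575805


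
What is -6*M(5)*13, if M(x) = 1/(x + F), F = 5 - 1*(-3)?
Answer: -6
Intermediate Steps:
F = 8 (F = 5 + 3 = 8)
M(x) = 1/(8 + x) (M(x) = 1/(x + 8) = 1/(8 + x))
-6*M(5)*13 = -6/(8 + 5)*13 = -6/13*13 = -6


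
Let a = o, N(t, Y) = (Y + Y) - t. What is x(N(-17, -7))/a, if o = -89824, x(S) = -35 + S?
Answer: 1/2807 ≈ 0.00035625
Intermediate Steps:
N(t, Y) = -t + 2*Y (N(t, Y) = 2*Y - t = -t + 2*Y)
a = -89824
x(N(-17, -7))/a = (-35 + (-1*(-17) + 2*(-7)))/(-89824) = (-35 + (17 - 14))*(-1/89824) = (-35 + 3)*(-1/89824) = -32*(-1/89824) = 1/2807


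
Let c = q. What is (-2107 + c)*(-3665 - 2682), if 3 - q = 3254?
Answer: 34007226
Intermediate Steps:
q = -3251 (q = 3 - 1*3254 = 3 - 3254 = -3251)
c = -3251
(-2107 + c)*(-3665 - 2682) = (-2107 - 3251)*(-3665 - 2682) = -5358*(-6347) = 34007226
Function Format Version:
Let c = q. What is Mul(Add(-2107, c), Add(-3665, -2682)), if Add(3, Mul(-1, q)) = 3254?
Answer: 34007226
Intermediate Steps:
q = -3251 (q = Add(3, Mul(-1, 3254)) = Add(3, -3254) = -3251)
c = -3251
Mul(Add(-2107, c), Add(-3665, -2682)) = Mul(Add(-2107, -3251), Add(-3665, -2682)) = Mul(-5358, -6347) = 34007226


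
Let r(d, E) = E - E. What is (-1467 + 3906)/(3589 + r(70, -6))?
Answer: 2439/3589 ≈ 0.67958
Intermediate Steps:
r(d, E) = 0
(-1467 + 3906)/(3589 + r(70, -6)) = (-1467 + 3906)/(3589 + 0) = 2439/3589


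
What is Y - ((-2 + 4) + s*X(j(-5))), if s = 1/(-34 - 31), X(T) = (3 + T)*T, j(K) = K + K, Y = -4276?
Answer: -55600/13 ≈ -4276.9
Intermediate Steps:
j(K) = 2*K
X(T) = T*(3 + T)
s = -1/65 (s = 1/(-65) = -1/65 ≈ -0.015385)
Y - ((-2 + 4) + s*X(j(-5))) = -4276 - ((-2 + 4) - 2*(-5)*(3 + 2*(-5))/65) = -4276 - (2 - (-2)*(3 - 10)/13) = -4276 - (2 - (-2)*(-7)/13) = -4276 - (2 - 1/65*70) = -4276 - (2 - 14/13) = -4276 - 1*12/13 = -4276 - 12/13 = -55600/13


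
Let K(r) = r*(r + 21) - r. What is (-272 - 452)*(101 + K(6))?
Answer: -186068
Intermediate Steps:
K(r) = -r + r*(21 + r) (K(r) = r*(21 + r) - r = -r + r*(21 + r))
(-272 - 452)*(101 + K(6)) = (-272 - 452)*(101 + 6*(20 + 6)) = -724*(101 + 6*26) = -724*(101 + 156) = -724*257 = -186068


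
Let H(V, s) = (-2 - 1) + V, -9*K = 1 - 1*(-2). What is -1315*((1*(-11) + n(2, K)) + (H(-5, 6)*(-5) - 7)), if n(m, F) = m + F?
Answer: -93365/3 ≈ -31122.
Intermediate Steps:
K = -1/3 (K = -(1 - 1*(-2))/9 = -(1 + 2)/9 = -1/9*3 = -1/3 ≈ -0.33333)
H(V, s) = -3 + V
n(m, F) = F + m
-1315*((1*(-11) + n(2, K)) + (H(-5, 6)*(-5) - 7)) = -1315*((1*(-11) + (-1/3 + 2)) + ((-3 - 5)*(-5) - 7)) = -1315*((-11 + 5/3) + (-8*(-5) - 7)) = -1315*(-28/3 + (40 - 7)) = -1315*(-28/3 + 33) = -1315*71/3 = -93365/3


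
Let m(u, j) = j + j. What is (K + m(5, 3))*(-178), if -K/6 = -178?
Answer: -191172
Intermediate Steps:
K = 1068 (K = -6*(-178) = 1068)
m(u, j) = 2*j
(K + m(5, 3))*(-178) = (1068 + 2*3)*(-178) = (1068 + 6)*(-178) = 1074*(-178) = -191172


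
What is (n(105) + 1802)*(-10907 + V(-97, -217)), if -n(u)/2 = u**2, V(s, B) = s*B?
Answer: -205355216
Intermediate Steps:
V(s, B) = B*s
n(u) = -2*u**2
(n(105) + 1802)*(-10907 + V(-97, -217)) = (-2*105**2 + 1802)*(-10907 - 217*(-97)) = (-2*11025 + 1802)*(-10907 + 21049) = (-22050 + 1802)*10142 = -20248*10142 = -205355216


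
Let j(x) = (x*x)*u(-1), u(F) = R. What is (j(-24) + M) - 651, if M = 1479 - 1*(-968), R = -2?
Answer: 644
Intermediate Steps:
M = 2447 (M = 1479 + 968 = 2447)
u(F) = -2
j(x) = -2*x**2 (j(x) = (x*x)*(-2) = x**2*(-2) = -2*x**2)
(j(-24) + M) - 651 = (-2*(-24)**2 + 2447) - 651 = (-2*576 + 2447) - 651 = (-1152 + 2447) - 651 = 1295 - 651 = 644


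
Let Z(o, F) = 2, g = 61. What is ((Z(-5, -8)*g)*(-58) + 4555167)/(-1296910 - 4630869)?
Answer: -4548091/5927779 ≈ -0.76725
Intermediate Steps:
((Z(-5, -8)*g)*(-58) + 4555167)/(-1296910 - 4630869) = ((2*61)*(-58) + 4555167)/(-1296910 - 4630869) = (122*(-58) + 4555167)/(-5927779) = (-7076 + 4555167)*(-1/5927779) = 4548091*(-1/5927779) = -4548091/5927779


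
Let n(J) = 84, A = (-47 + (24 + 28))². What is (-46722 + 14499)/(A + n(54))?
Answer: -32223/109 ≈ -295.62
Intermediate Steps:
A = 25 (A = (-47 + 52)² = 5² = 25)
(-46722 + 14499)/(A + n(54)) = (-46722 + 14499)/(25 + 84) = -32223/109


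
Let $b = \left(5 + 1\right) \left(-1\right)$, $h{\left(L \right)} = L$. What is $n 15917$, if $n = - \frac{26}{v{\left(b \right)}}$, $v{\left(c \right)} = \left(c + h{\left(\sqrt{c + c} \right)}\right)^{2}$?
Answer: $- \frac{206921}{2 \left(3 - i \sqrt{3}\right)^{2}} \approx -4310.9 - 7466.6 i$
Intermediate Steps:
$b = -6$ ($b = 6 \left(-1\right) = -6$)
$v{\left(c \right)} = \left(c + \sqrt{2} \sqrt{c}\right)^{2}$ ($v{\left(c \right)} = \left(c + \sqrt{c + c}\right)^{2} = \left(c + \sqrt{2 c}\right)^{2} = \left(c + \sqrt{2} \sqrt{c}\right)^{2}$)
$n = - \frac{26}{\left(-6 + 2 i \sqrt{3}\right)^{2}}$ ($n = - \frac{26}{\left(-6 + \sqrt{2} \sqrt{-6}\right)^{2}} = - \frac{26}{\left(-6 + \sqrt{2} i \sqrt{6}\right)^{2}} = - \frac{26}{\left(-6 + 2 i \sqrt{3}\right)^{2}} \approx -0.27083 - 0.4691 i$)
$n 15917 = - \frac{13}{2 \left(3 - i \sqrt{3}\right)^{2}} \cdot 15917 = - \frac{206921}{2 \left(3 - i \sqrt{3}\right)^{2}}$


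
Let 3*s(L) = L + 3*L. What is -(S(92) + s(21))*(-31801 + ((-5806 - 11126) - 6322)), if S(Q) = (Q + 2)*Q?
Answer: 477657180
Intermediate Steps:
S(Q) = Q*(2 + Q) (S(Q) = (2 + Q)*Q = Q*(2 + Q))
s(L) = 4*L/3 (s(L) = (L + 3*L)/3 = (4*L)/3 = 4*L/3)
-(S(92) + s(21))*(-31801 + ((-5806 - 11126) - 6322)) = -(92*(2 + 92) + (4/3)*21)*(-31801 + ((-5806 - 11126) - 6322)) = -(92*94 + 28)*(-31801 + (-16932 - 6322)) = -(8648 + 28)*(-31801 - 23254) = -8676*(-55055) = -1*(-477657180) = 477657180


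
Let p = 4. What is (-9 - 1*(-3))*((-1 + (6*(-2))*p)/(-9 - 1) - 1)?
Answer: -117/5 ≈ -23.400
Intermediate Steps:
(-9 - 1*(-3))*((-1 + (6*(-2))*p)/(-9 - 1) - 1) = (-9 - 1*(-3))*((-1 + (6*(-2))*4)/(-9 - 1) - 1) = (-9 + 3)*((-1 - 12*4)/(-10) - 1) = -6*((-1 - 48)*(-1/10) - 1) = -6*(-49*(-1/10) - 1) = -6*(49/10 - 1) = -6*39/10 = -117/5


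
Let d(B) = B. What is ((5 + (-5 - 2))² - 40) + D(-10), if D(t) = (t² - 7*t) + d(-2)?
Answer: 132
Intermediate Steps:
D(t) = -2 + t² - 7*t (D(t) = (t² - 7*t) - 2 = -2 + t² - 7*t)
((5 + (-5 - 2))² - 40) + D(-10) = ((5 + (-5 - 2))² - 40) + (-2 + (-10)² - 7*(-10)) = ((5 - 7)² - 40) + (-2 + 100 + 70) = ((-2)² - 40) + 168 = (4 - 40) + 168 = -36 + 168 = 132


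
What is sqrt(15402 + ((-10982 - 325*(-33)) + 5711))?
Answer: 2*sqrt(5214) ≈ 144.42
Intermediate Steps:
sqrt(15402 + ((-10982 - 325*(-33)) + 5711)) = sqrt(15402 + ((-10982 + 10725) + 5711)) = sqrt(15402 + (-257 + 5711)) = sqrt(15402 + 5454) = sqrt(20856) = 2*sqrt(5214)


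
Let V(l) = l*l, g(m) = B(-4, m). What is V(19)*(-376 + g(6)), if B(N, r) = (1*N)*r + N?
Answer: -145844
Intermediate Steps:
B(N, r) = N + N*r (B(N, r) = N*r + N = N + N*r)
g(m) = -4 - 4*m (g(m) = -4*(1 + m) = -4 - 4*m)
V(l) = l²
V(19)*(-376 + g(6)) = 19²*(-376 + (-4 - 4*6)) = 361*(-376 + (-4 - 24)) = 361*(-376 - 28) = 361*(-404) = -145844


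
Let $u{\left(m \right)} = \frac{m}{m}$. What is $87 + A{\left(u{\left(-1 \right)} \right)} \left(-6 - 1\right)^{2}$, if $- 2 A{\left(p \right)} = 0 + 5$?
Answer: $- \frac{71}{2} \approx -35.5$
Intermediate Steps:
$u{\left(m \right)} = 1$
$A{\left(p \right)} = - \frac{5}{2}$ ($A{\left(p \right)} = - \frac{0 + 5}{2} = \left(- \frac{1}{2}\right) 5 = - \frac{5}{2}$)
$87 + A{\left(u{\left(-1 \right)} \right)} \left(-6 - 1\right)^{2} = 87 - \frac{5 \left(-6 - 1\right)^{2}}{2} = 87 - \frac{5 \left(-7\right)^{2}}{2} = 87 - \frac{245}{2} = - \frac{71}{2}$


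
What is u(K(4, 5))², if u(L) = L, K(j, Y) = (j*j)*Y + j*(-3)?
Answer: 4624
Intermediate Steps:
K(j, Y) = -3*j + Y*j² (K(j, Y) = j²*Y - 3*j = Y*j² - 3*j = -3*j + Y*j²)
u(K(4, 5))² = (4*(-3 + 5*4))² = (4*(-3 + 20))² = (4*17)² = 68² = 4624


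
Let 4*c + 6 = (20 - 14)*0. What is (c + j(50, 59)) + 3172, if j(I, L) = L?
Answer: 6459/2 ≈ 3229.5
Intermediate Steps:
c = -3/2 (c = -3/2 + ((20 - 14)*0)/4 = -3/2 + (6*0)/4 = -3/2 + (1/4)*0 = -3/2 + 0 = -3/2 ≈ -1.5000)
(c + j(50, 59)) + 3172 = (-3/2 + 59) + 3172 = 115/2 + 3172 = 6459/2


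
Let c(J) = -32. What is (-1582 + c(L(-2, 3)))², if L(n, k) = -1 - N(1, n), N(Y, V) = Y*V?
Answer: 2604996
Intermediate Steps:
N(Y, V) = V*Y
L(n, k) = -1 - n
(-1582 + c(L(-2, 3)))² = (-1582 - 32)² = (-1614)² = 2604996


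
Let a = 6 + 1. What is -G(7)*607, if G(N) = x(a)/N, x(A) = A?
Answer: -607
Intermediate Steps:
a = 7
G(N) = 7/N
-G(7)*607 = -7/7*607 = -7*(1/7)*607 = -607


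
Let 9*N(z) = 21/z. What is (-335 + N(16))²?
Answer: 258341329/2304 ≈ 1.1213e+5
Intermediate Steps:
N(z) = 7/(3*z) (N(z) = (21/z)/9 = 7/(3*z))
(-335 + N(16))² = (-335 + (7/3)/16)² = (-335 + (7/3)*(1/16))² = (-335 + 7/48)² = (-16073/48)² = 258341329/2304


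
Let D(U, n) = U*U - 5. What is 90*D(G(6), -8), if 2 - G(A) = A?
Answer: 990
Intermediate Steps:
G(A) = 2 - A
D(U, n) = -5 + U² (D(U, n) = U² - 5 = -5 + U²)
90*D(G(6), -8) = 90*(-5 + (2 - 1*6)²) = 90*(-5 + (2 - 6)²) = 90*(-5 + (-4)²) = 90*(-5 + 16) = 90*11 = 990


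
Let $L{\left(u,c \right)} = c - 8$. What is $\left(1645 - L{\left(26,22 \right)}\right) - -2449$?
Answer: $4080$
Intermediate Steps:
$L{\left(u,c \right)} = -8 + c$ ($L{\left(u,c \right)} = c - 8 = -8 + c$)
$\left(1645 - L{\left(26,22 \right)}\right) - -2449 = \left(1645 - \left(-8 + 22\right)\right) - -2449 = \left(1645 - 14\right) + 2449 = 1631 + 2449 = 4080$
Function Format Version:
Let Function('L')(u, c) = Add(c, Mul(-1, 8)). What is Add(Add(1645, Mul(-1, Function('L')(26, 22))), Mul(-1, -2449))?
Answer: 4080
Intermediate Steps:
Function('L')(u, c) = Add(-8, c) (Function('L')(u, c) = Add(c, -8) = Add(-8, c))
Add(Add(1645, Mul(-1, Function('L')(26, 22))), Mul(-1, -2449)) = Add(Add(1645, Mul(-1, Add(-8, 22))), Mul(-1, -2449)) = Add(Add(1645, Mul(-1, 14)), 2449) = Add(Add(1645, -14), 2449) = Add(1631, 2449) = 4080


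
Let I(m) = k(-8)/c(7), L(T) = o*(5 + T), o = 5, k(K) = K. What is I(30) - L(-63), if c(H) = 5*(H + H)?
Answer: 10146/35 ≈ 289.89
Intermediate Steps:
c(H) = 10*H (c(H) = 5*(2*H) = 10*H)
L(T) = 25 + 5*T (L(T) = 5*(5 + T) = 25 + 5*T)
I(m) = -4/35 (I(m) = -8/(10*7) = -8/70 = -8*1/70 = -4/35)
I(30) - L(-63) = -4/35 - (25 + 5*(-63)) = -4/35 - (25 - 315) = -4/35 - 1*(-290) = -4/35 + 290 = 10146/35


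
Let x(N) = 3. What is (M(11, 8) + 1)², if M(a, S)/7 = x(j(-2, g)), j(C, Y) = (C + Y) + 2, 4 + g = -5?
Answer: 484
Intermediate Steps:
g = -9 (g = -4 - 5 = -9)
j(C, Y) = 2 + C + Y
M(a, S) = 21 (M(a, S) = 7*3 = 21)
(M(11, 8) + 1)² = (21 + 1)² = 22² = 484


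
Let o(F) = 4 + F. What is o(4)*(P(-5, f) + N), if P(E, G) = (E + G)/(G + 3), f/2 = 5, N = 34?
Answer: 3576/13 ≈ 275.08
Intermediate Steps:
f = 10 (f = 2*5 = 10)
P(E, G) = (E + G)/(3 + G)
o(4)*(P(-5, f) + N) = (4 + 4)*((-5 + 10)/(3 + 10) + 34) = 8*(5/13 + 34) = 8*(447/13) = 3576/13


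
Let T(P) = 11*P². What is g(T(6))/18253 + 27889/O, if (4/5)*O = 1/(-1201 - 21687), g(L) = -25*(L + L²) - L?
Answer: -46605290070664/91265 ≈ -5.1066e+8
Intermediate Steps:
g(L) = -26*L - 25*L² (g(L) = (-25*L - 25*L²) - L = -26*L - 25*L²)
O = -5/91552 (O = 5/(4*(-1201 - 21687)) = (5/4)/(-22888) = (5/4)*(-1/22888) = -5/91552 ≈ -5.4614e-5)
g(T(6))/18253 + 27889/O = -11*6²*(26 + 25*(11*6²))/18253 + 27889/(-5/91552) = -11*36*(26 + 25*(11*36))*(1/18253) + 27889*(-91552/5) = -1*396*(26 + 25*396)*(1/18253) - 2553293728/5 = -1*396*(26 + 9900)*(1/18253) - 2553293728/5 = -1*396*9926*(1/18253) - 2553293728/5 = -3930696*1/18253 - 2553293728/5 = -3930696/18253 - 2553293728/5 = -46605290070664/91265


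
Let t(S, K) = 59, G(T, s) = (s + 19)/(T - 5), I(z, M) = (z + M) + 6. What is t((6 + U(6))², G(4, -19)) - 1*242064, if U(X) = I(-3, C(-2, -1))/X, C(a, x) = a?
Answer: -242005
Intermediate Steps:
I(z, M) = 6 + M + z (I(z, M) = (M + z) + 6 = 6 + M + z)
U(X) = 1/X (U(X) = (6 - 2 - 3)/X = 1/X)
G(T, s) = (19 + s)/(-5 + T)
t((6 + U(6))², G(4, -19)) - 1*242064 = 59 - 1*242064 = 59 - 242064 = -242005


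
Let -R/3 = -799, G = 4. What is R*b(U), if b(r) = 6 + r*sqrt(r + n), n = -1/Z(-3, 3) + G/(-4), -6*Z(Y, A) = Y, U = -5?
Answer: 14382 - 23970*I*sqrt(2) ≈ 14382.0 - 33899.0*I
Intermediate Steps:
Z(Y, A) = -Y/6
n = -3 (n = -1/((-1/6*(-3))) + 4/(-4) = -1/1/2 + 4*(-1/4) = -1*2 - 1 = -2 - 1 = -3)
R = 2397 (R = -3*(-799) = 2397)
b(r) = 6 + r*sqrt(-3 + r) (b(r) = 6 + r*sqrt(r - 3) = 6 + r*sqrt(-3 + r))
R*b(U) = 2397*(6 - 5*sqrt(-3 - 5)) = 2397*(6 - 10*I*sqrt(2)) = 14382 - 23970*I*sqrt(2)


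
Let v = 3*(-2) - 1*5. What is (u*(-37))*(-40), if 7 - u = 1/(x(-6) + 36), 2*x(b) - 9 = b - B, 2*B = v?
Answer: 1662040/161 ≈ 10323.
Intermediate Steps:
v = -11 (v = -6 - 5 = -11)
B = -11/2 (B = (1/2)*(-11) = -11/2 ≈ -5.5000)
x(b) = 29/4 + b/2 (x(b) = 9/2 + (b - 1*(-11/2))/2 = 9/2 + (b + 11/2)/2 = 9/2 + (11/2 + b)/2 = 9/2 + (11/4 + b/2) = 29/4 + b/2)
u = 1123/161 (u = 7 - 1/((29/4 + (1/2)*(-6)) + 36) = 7 - 1/((29/4 - 3) + 36) = 7 - 1/(17/4 + 36) = 7 - 1/161/4 = 7 - 1*4/161 = 7 - 4/161 = 1123/161 ≈ 6.9752)
(u*(-37))*(-40) = ((1123/161)*(-37))*(-40) = -41551/161*(-40) = 1662040/161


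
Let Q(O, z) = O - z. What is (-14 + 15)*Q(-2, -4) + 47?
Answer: 49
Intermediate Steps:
(-14 + 15)*Q(-2, -4) + 47 = (-14 + 15)*(-2 - 1*(-4)) + 47 = 1*(-2 + 4) + 47 = 1*2 + 47 = 2 + 47 = 49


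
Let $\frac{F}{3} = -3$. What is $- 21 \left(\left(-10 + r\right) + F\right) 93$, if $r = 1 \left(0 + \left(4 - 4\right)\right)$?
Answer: $37107$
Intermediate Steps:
$r = 0$ ($r = 1 \left(0 + 0\right) = 1 \cdot 0 = 0$)
$F = -9$ ($F = 3 \left(-3\right) = -9$)
$- 21 \left(\left(-10 + r\right) + F\right) 93 = - 21 \left(\left(-10 + 0\right) - 9\right) 93 = - 21 \left(-10 - 9\right) 93 = \left(-21\right) \left(-19\right) 93 = 399 \cdot 93 = 37107$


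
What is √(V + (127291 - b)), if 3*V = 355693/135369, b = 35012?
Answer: √10005959446782/10413 ≈ 303.78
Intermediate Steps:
V = 27361/31239 (V = (355693/135369)/3 = (355693*(1/135369))/3 = (⅓)*(27361/10413) = 27361/31239 ≈ 0.87586)
√(V + (127291 - b)) = √(27361/31239 + (127291 - 1*35012)) = √(27361/31239 + (127291 - 35012)) = √(27361/31239 + 92279) = √(2882731042/31239) = √10005959446782/10413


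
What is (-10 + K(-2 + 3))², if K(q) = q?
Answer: 81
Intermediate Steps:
(-10 + K(-2 + 3))² = (-10 + (-2 + 3))² = (-10 + 1)² = (-9)² = 81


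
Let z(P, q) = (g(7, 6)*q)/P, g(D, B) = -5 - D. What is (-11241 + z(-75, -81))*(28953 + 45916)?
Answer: -21064318281/25 ≈ -8.4257e+8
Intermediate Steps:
z(P, q) = -12*q/P (z(P, q) = ((-5 - 1*7)*q)/P = ((-5 - 7)*q)/P = (-12*q)/P = -12*q/P)
(-11241 + z(-75, -81))*(28953 + 45916) = (-11241 - 12*(-81)/(-75))*(28953 + 45916) = (-11241 - 12*(-81)*(-1/75))*74869 = (-11241 - 324/25)*74869 = -281349/25*74869 = -21064318281/25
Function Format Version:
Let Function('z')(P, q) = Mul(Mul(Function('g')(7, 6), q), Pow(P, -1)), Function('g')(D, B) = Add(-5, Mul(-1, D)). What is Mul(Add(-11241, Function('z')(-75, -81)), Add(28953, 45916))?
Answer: Rational(-21064318281, 25) ≈ -8.4257e+8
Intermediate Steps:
Function('z')(P, q) = Mul(-12, q, Pow(P, -1)) (Function('z')(P, q) = Mul(Mul(Add(-5, Mul(-1, 7)), q), Pow(P, -1)) = Mul(Mul(Add(-5, -7), q), Pow(P, -1)) = Mul(Mul(-12, q), Pow(P, -1)) = Mul(-12, q, Pow(P, -1)))
Mul(Add(-11241, Function('z')(-75, -81)), Add(28953, 45916)) = Mul(Add(-11241, Mul(-12, -81, Pow(-75, -1))), Add(28953, 45916)) = Mul(Add(-11241, Mul(-12, -81, Rational(-1, 75))), 74869) = Mul(Add(-11241, Rational(-324, 25)), 74869) = Mul(Rational(-281349, 25), 74869) = Rational(-21064318281, 25)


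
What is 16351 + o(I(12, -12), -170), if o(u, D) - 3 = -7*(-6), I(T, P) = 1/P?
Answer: 16396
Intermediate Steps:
o(u, D) = 45 (o(u, D) = 3 - 7*(-6) = 3 + 42 = 45)
16351 + o(I(12, -12), -170) = 16351 + 45 = 16396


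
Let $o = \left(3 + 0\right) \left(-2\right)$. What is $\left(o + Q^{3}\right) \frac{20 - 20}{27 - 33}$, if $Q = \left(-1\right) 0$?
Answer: $0$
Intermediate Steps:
$Q = 0$
$o = -6$ ($o = 3 \left(-2\right) = -6$)
$\left(o + Q^{3}\right) \frac{20 - 20}{27 - 33} = \left(-6 + 0^{3}\right) \frac{20 - 20}{27 - 33} = \left(-6 + 0\right) \frac{0}{-6} = - 6 \cdot 0 \left(- \frac{1}{6}\right) = \left(-6\right) 0 = 0$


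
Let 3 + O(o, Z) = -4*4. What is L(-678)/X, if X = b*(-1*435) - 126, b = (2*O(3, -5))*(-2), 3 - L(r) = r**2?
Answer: 153227/11062 ≈ 13.852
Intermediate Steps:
L(r) = 3 - r**2
O(o, Z) = -19 (O(o, Z) = -3 - 4*4 = -3 - 16 = -19)
b = 76 (b = (2*(-19))*(-2) = -38*(-2) = 76)
X = -33186 (X = 76*(-1*435) - 126 = 76*(-435) - 126 = -33060 - 126 = -33186)
L(-678)/X = (3 - 1*(-678)**2)/(-33186) = (3 - 1*459684)*(-1/33186) = (3 - 459684)*(-1/33186) = -459681*(-1/33186) = 153227/11062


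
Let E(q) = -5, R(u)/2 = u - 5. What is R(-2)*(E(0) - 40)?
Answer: 630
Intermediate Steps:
R(u) = -10 + 2*u (R(u) = 2*(u - 5) = 2*(-5 + u) = -10 + 2*u)
R(-2)*(E(0) - 40) = (-10 + 2*(-2))*(-5 - 40) = (-10 - 4)*(-45) = -14*(-45) = 630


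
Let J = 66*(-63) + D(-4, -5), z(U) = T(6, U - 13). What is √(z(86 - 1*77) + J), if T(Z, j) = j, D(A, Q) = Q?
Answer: 3*I*√463 ≈ 64.552*I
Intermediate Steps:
z(U) = -13 + U (z(U) = U - 13 = -13 + U)
J = -4163 (J = 66*(-63) - 5 = -4158 - 5 = -4163)
√(z(86 - 1*77) + J) = √((-13 + (86 - 1*77)) - 4163) = √((-13 + (86 - 77)) - 4163) = √((-13 + 9) - 4163) = √(-4 - 4163) = √(-4167) = 3*I*√463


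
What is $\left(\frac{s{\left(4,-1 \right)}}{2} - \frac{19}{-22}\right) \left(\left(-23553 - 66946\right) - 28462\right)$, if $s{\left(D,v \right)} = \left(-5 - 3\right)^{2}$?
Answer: $- \frac{86008803}{22} \approx -3.9095 \cdot 10^{6}$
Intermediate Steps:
$s{\left(D,v \right)} = 64$ ($s{\left(D,v \right)} = \left(-8\right)^{2} = 64$)
$\left(\frac{s{\left(4,-1 \right)}}{2} - \frac{19}{-22}\right) \left(\left(-23553 - 66946\right) - 28462\right) = \left(\frac{64}{2} - \frac{19}{-22}\right) \left(\left(-23553 - 66946\right) - 28462\right) = \left(64 \cdot \frac{1}{2} - - \frac{19}{22}\right) \left(-90499 - 28462\right) = \left(32 + \frac{19}{22}\right) \left(-118961\right) = \frac{723}{22} \left(-118961\right) = - \frac{86008803}{22}$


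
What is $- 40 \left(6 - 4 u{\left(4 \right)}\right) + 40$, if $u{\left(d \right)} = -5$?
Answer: $-1000$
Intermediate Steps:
$- 40 \left(6 - 4 u{\left(4 \right)}\right) + 40 = - 40 \left(6 - -20\right) + 40 = - 40 \left(6 + 20\right) + 40 = \left(-40\right) 26 + 40 = -1040 + 40 = -1000$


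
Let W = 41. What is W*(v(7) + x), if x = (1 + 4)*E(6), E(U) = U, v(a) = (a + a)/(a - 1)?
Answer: 3977/3 ≈ 1325.7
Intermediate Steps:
v(a) = 2*a/(-1 + a) (v(a) = (2*a)/(-1 + a) = 2*a/(-1 + a))
x = 30 (x = (1 + 4)*6 = 5*6 = 30)
W*(v(7) + x) = 41*(2*7/(-1 + 7) + 30) = 41*(2*7/6 + 30) = 41*(2*7*(⅙) + 30) = 41*(7/3 + 30) = 41*(97/3) = 3977/3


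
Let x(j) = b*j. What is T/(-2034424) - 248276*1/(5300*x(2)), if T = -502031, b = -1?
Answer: 63802522703/2695611800 ≈ 23.669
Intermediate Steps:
x(j) = -j
T/(-2034424) - 248276*1/(5300*x(2)) = -502031/(-2034424) - 248276/(-1*2*5300) = -502031*(-1/2034424) - 248276/((-2*5300)) = 502031/2034424 - 248276/(-10600) = 502031/2034424 - 248276*(-1/10600) = 502031/2034424 + 62069/2650 = 63802522703/2695611800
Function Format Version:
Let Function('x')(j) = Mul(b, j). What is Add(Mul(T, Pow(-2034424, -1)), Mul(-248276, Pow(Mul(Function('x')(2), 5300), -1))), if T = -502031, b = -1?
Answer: Rational(63802522703, 2695611800) ≈ 23.669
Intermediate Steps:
Function('x')(j) = Mul(-1, j)
Add(Mul(T, Pow(-2034424, -1)), Mul(-248276, Pow(Mul(Function('x')(2), 5300), -1))) = Add(Mul(-502031, Pow(-2034424, -1)), Mul(-248276, Pow(Mul(Mul(-1, 2), 5300), -1))) = Add(Mul(-502031, Rational(-1, 2034424)), Mul(-248276, Pow(Mul(-2, 5300), -1))) = Add(Rational(502031, 2034424), Mul(-248276, Pow(-10600, -1))) = Add(Rational(502031, 2034424), Mul(-248276, Rational(-1, 10600))) = Add(Rational(502031, 2034424), Rational(62069, 2650)) = Rational(63802522703, 2695611800)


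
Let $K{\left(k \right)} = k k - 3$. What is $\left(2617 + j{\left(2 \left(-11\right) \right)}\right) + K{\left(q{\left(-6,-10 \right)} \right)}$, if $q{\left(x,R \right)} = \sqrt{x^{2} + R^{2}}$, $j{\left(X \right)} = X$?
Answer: $2728$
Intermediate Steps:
$q{\left(x,R \right)} = \sqrt{R^{2} + x^{2}}$
$K{\left(k \right)} = -3 + k^{2}$ ($K{\left(k \right)} = k^{2} - 3 = -3 + k^{2}$)
$\left(2617 + j{\left(2 \left(-11\right) \right)}\right) + K{\left(q{\left(-6,-10 \right)} \right)} = \left(2617 + 2 \left(-11\right)\right) - \left(3 - \left(\sqrt{\left(-10\right)^{2} + \left(-6\right)^{2}}\right)^{2}\right) = \left(2617 - 22\right) - \left(3 - \left(\sqrt{100 + 36}\right)^{2}\right) = 2595 - \left(3 - \left(\sqrt{136}\right)^{2}\right) = 2595 - \left(3 - \left(2 \sqrt{34}\right)^{2}\right) = 2595 + \left(-3 + 136\right) = 2595 + 133 = 2728$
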